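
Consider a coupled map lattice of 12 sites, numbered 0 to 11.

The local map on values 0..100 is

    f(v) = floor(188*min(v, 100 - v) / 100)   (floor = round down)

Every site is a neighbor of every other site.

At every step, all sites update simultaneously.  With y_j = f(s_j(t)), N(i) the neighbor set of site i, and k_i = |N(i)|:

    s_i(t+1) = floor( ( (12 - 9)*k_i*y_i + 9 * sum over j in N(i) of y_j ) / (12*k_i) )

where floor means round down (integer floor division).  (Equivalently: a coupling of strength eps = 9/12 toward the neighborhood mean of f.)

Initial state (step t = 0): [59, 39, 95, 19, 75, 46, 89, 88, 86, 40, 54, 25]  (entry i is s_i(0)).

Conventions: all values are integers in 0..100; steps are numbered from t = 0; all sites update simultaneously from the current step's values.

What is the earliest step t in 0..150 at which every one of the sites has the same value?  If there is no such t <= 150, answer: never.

Simulating step by step:
t=0: [59, 39, 95, 19, 75, 46, 89, 88, 86, 40, 54, 25]  (not all equal)
t=1: [55, 54, 42, 47, 49, 56, 44, 45, 45, 54, 56, 49]  (not all equal)
t=2: [84, 85, 83, 85, 86, 84, 84, 84, 84, 85, 84, 86]  (not all equal)
t=3: [29, 28, 29, 28, 28, 29, 29, 29, 29, 28, 29, 28]  (not all equal)
t=4: [53, 52, 53, 52, 52, 53, 53, 53, 53, 52, 53, 52]  (not all equal)
t=5: [88, 89, 88, 89, 89, 88, 88, 88, 88, 89, 88, 89]  (not all equal)
t=6: [21, 20, 21, 20, 20, 21, 21, 21, 21, 20, 21, 20]  (not all equal)
t=7: [38, 37, 38, 37, 37, 38, 38, 38, 38, 37, 38, 37]  (not all equal)
t=8: [70, 69, 70, 69, 69, 70, 70, 70, 70, 69, 70, 69]  (not all equal)
t=9: [56, 57, 56, 57, 57, 56, 56, 56, 56, 57, 56, 57]  (not all equal)
t=10: [81, 80, 81, 80, 80, 81, 81, 81, 81, 80, 81, 80]  (not all equal)
t=11: [35, 36, 35, 36, 36, 35, 35, 35, 35, 36, 35, 36]  (not all equal)
t=12: [65, 66, 65, 66, 66, 65, 65, 65, 65, 66, 65, 66]  (not all equal)
t=13: [64, 63, 64, 63, 63, 64, 64, 64, 64, 63, 64, 63]  (not all equal)
t=14: [67, 68, 67, 68, 68, 67, 67, 67, 67, 68, 67, 68]  (not all equal)
t=15: [61, 60, 61, 60, 60, 61, 61, 61, 61, 60, 61, 60]  (not all equal)
t=16: [73, 74, 73, 74, 74, 73, 73, 73, 73, 74, 73, 74]  (not all equal)
t=17: [49, 48, 49, 48, 48, 49, 49, 49, 49, 48, 49, 48]  (not all equal)
t=18: [91, 90, 91, 90, 90, 91, 91, 91, 91, 90, 91, 90]  (not all equal)
t=19: [16, 17, 16, 17, 17, 16, 16, 16, 16, 17, 16, 17]  (not all equal)
t=20: [30, 30, 30, 30, 30, 30, 30, 30, 30, 30, 30, 30]  (all equal)

Answer: 20
Key observation: Synchronization is absorbing here: once all sites are equal they stay equal, and step 20 is the first all-equal step.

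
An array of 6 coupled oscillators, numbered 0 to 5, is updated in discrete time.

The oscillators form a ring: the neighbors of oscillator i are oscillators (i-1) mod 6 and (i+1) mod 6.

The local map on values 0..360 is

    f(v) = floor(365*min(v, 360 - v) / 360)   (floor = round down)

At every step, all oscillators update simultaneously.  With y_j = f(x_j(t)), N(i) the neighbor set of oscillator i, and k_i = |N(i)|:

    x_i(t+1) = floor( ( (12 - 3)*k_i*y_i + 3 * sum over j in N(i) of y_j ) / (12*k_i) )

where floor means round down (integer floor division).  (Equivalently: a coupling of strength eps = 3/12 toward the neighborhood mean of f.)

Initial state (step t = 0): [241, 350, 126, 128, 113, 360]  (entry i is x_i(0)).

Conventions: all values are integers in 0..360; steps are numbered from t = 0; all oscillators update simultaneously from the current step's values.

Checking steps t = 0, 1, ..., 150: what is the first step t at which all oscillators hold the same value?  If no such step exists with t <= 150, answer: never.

Answer: 32
Key observation: Synchronization is absorbing here: once all oscillators are equal they stay equal, and step 32 is the first all-equal step.

Derivation:
t=0: [241, 350, 126, 128, 113, 360]  (not all equal)
t=1: [91, 38, 112, 126, 101, 29]  (not all equal)
t=2: [77, 54, 105, 122, 96, 46]  (not all equal)
t=3: [71, 63, 101, 117, 93, 56]  (not all equal)
t=4: [68, 68, 99, 113, 92, 62]  (not all equal)
t=5: [67, 72, 97, 109, 91, 66]  (not all equal)
t=6: [67, 75, 96, 106, 91, 69]  (not all equal)
t=7: [68, 77, 95, 103, 91, 71]  (not all equal)
t=8: [69, 79, 94, 101, 90, 73]  (not all equal)
t=9: [71, 80, 94, 99, 90, 75]  (not all equal)
t=10: [72, 81, 93, 98, 90, 77]  (not all equal)
t=11: [74, 82, 93, 97, 90, 79]  (not all equal)
t=12: [76, 83, 93, 96, 90, 80]  (not all equal)
t=13: [78, 84, 93, 95, 90, 81]  (not all equal)
t=14: [80, 85, 93, 95, 90, 82]  (not all equal)
t=15: [81, 86, 93, 95, 90, 83]  (not all equal)
t=16: [82, 87, 93, 95, 90, 84]  (not all equal)
t=17: [83, 88, 93, 95, 90, 85]  (not all equal)
t=18: [84, 89, 93, 95, 91, 86]  (not all equal)
t=19: [85, 89, 93, 95, 91, 87]  (not all equal)
t=20: [86, 90, 93, 95, 92, 88]  (not all equal)
t=21: [87, 90, 93, 95, 92, 89]  (not all equal)
t=22: [88, 91, 93, 95, 93, 90]  (not all equal)
t=23: [89, 91, 94, 95, 93, 91]  (not all equal)
t=24: [90, 92, 94, 95, 94, 92]  (not all equal)
t=25: [91, 93, 94, 95, 94, 93]  (not all equal)
t=26: [92, 93, 95, 95, 95, 93]  (not all equal)
t=27: [93, 94, 95, 96, 95, 94]  (not all equal)
t=28: [94, 95, 96, 96, 96, 95]  (not all equal)
t=29: [95, 96, 96, 97, 96, 96]  (not all equal)
t=30: [96, 96, 97, 97, 97, 96]  (not all equal)
t=31: [97, 97, 97, 98, 97, 97]  (not all equal)
t=32: [98, 98, 98, 98, 98, 98]  (all equal)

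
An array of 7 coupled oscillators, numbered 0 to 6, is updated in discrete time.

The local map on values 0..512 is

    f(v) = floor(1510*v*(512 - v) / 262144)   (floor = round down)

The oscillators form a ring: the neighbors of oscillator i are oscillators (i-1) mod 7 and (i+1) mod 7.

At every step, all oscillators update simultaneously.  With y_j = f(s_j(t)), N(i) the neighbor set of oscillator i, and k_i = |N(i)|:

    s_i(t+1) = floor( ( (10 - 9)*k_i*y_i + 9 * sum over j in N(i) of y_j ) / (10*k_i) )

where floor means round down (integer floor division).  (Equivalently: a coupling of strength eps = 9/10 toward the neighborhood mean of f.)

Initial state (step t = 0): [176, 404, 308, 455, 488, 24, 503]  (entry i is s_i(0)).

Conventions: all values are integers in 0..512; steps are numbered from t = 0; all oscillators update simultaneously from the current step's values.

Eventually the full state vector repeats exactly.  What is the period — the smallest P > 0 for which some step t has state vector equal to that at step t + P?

Simulating step by step:
t=0: [176, 404, 308, 455, 488, 24, 503]
t=1: [158, 340, 216, 207, 103, 48, 185]
t=2: [340, 344, 351, 310, 245, 278, 237]
t=3: [351, 330, 343, 351, 367, 375, 357]
t=4: [330, 330, 334, 320, 309, 310, 310]
t=5: [351, 343, 348, 351, 356, 360, 353]
t=6: [327, 327, 328, 323, 319, 320, 320]
t=7: [350, 347, 349, 350, 352, 353, 350]
t=8: [327, 326, 327, 325, 324, 324, 324]
t=9: [349, 348, 349, 349, 350, 350, 349]
t=10: [327, 327, 327, 326, 326, 326, 326]
t=11: [348, 348, 348, 348, 349, 349, 348]
t=12: [328, 328, 328, 327, 327, 327, 327]
t=13: [347, 347, 347, 347, 348, 348, 347]
t=14: [329, 329, 329, 328, 328, 328, 328]
t=15: [346, 346, 346, 346, 347, 347, 346]
t=16: [330, 330, 330, 329, 329, 329, 329]
t=17: [345, 345, 345, 345, 346, 346, 345]
t=18: [331, 331, 331, 330, 330, 330, 330]
t=19: [345, 345, 345, 345, 345, 345, 345]
t=20: [331, 331, 331, 331, 331, 331, 331]
t=21: [345, 345, 345, 345, 345, 345, 345]

Answer: 2
Key observation: The state at step 19, [345, 345, 345, 345, 345, 345, 345], reappears at step 21 — and no state repeats earlier — so the cycle the system enters has period 2.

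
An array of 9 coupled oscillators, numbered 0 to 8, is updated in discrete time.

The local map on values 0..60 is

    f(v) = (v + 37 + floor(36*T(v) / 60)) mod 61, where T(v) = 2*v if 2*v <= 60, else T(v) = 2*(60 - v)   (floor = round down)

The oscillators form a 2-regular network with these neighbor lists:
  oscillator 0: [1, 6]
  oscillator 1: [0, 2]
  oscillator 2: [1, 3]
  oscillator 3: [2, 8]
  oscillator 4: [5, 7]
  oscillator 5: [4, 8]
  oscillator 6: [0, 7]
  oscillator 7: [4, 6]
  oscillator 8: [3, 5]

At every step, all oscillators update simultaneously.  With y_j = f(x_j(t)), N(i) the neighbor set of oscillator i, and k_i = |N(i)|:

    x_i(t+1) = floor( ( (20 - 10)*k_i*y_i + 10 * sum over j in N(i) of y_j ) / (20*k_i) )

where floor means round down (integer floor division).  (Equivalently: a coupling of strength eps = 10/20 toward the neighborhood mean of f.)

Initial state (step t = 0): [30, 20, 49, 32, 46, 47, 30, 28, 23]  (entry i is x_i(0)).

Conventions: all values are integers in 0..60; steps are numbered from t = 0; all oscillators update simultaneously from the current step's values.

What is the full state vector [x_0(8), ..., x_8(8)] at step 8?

Answer: [40, 40, 40, 40, 40, 40, 40, 40, 40]

Derivation:
t=0: [30, 20, 49, 32, 46, 47, 30, 28, 23]
t=1: [36, 30, 34, 36, 37, 35, 40, 38, 32]
t=2: [40, 41, 41, 40, 40, 40, 40, 40, 40]
t=3: [39, 39, 39, 39, 40, 40, 40, 40, 40]
t=4: [40, 40, 40, 40, 40, 40, 40, 40, 40]
t=5: [40, 40, 40, 40, 40, 40, 40, 40, 40]
t=6: [40, 40, 40, 40, 40, 40, 40, 40, 40]
t=7: [40, 40, 40, 40, 40, 40, 40, 40, 40]
t=8: [40, 40, 40, 40, 40, 40, 40, 40, 40]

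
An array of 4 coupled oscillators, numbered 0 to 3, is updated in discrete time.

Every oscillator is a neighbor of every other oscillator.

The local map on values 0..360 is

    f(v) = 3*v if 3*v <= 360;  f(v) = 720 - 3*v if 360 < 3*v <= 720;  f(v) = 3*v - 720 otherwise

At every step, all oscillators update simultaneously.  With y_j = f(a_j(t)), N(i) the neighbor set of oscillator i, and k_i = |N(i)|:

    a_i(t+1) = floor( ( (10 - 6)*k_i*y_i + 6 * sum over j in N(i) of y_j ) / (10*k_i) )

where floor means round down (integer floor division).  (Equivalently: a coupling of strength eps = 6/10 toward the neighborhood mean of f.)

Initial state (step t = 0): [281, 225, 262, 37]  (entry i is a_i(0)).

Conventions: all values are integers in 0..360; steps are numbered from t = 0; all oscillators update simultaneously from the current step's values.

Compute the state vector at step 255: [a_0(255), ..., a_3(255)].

Answer: [297, 297, 297, 297]
Key observation: The state at step 8, [171, 171, 171, 171], reappears at step 12: the system is in a cycle of period 4 from step 8 on.  Therefore the state at step 255 equals the state at step 8 + ((255 - 8) mod 4) = 11, which is [297, 297, 297, 297].

Derivation:
t=0: [281, 225, 262, 37]
t=1: [93, 78, 82, 91]
t=2: [262, 253, 255, 261]
t=3: [55, 50, 51, 55]
t=4: [159, 156, 157, 159]
t=5: [246, 247, 247, 246]
t=6: [19, 19, 19, 19]
t=7: [57, 57, 57, 57]
t=8: [171, 171, 171, 171]
t=9: [207, 207, 207, 207]
t=10: [99, 99, 99, 99]
t=11: [297, 297, 297, 297]
t=12: [171, 171, 171, 171]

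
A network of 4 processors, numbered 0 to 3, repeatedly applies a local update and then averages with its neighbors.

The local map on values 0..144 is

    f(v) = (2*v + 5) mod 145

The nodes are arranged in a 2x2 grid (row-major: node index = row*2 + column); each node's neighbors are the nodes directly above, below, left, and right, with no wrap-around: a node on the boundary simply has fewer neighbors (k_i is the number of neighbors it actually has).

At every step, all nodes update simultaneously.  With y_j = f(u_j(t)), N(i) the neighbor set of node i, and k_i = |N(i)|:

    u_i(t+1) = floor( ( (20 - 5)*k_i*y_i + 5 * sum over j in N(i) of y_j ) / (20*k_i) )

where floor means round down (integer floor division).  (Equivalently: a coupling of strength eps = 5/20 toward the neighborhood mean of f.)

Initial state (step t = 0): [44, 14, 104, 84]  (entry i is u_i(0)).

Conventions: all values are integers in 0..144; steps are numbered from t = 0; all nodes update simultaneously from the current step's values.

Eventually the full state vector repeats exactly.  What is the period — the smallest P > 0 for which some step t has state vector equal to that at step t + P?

Simulating step by step:
t=0: [44, 14, 104, 84]
t=1: [82, 39, 66, 33]
t=2: [45, 74, 114, 80]
t=3: [83, 20, 80, 27]
t=4: [27, 44, 25, 52]
t=5: [62, 90, 62, 100]
t=6: [117, 53, 120, 66]
t=7: [96, 112, 103, 129]
t=8: [57, 84, 70, 107]
t=9: [92, 45, 24, 59]
t=10: [51, 92, 60, 110]
t=11: [101, 56, 117, 81]
t=12: [72, 98, 81, 42]
t=13: [12, 53, 28, 76]
t=14: [43, 88, 50, 30]
t=15: [85, 46, 98, 66]
t=16: [41, 93, 62, 121]
t=17: [87, 58, 120, 98]
t=18: [53, 102, 86, 69]
t=19: [95, 79, 55, 119]
t=20: [54, 32, 104, 90]
t=21: [101, 70, 70, 47]
t=22: [46, 20, 20, 74]
t=23: [84, 46, 46, 17]
t=24: [45, 81, 81, 53]
t=25: [76, 42, 42, 88]
t=26: [31, 72, 72, 49]
t=27: [51, 24, 24, 78]
t=28: [93, 55, 55, 25]
t=29: [63, 98, 98, 70]
t=30: [112, 58, 58, 14]
t=31: [93, 105, 105, 55]
t=32: [52, 72, 72, 103]
t=33: [82, 24, 24, 50]
t=34: [31, 55, 55, 92]
t=35: [79, 100, 100, 61]
t=36: [28, 63, 63, 110]
t=37: [78, 115, 115, 92]
t=38: [34, 75, 75, 55]
t=39: [57, 31, 31, 88]
t=40: [106, 69, 69, 43]
t=41: [89, 127, 127, 104]
t=42: [57, 98, 98, 79]
t=43: [103, 59, 59, 27]
t=44: [80, 107, 107, 75]
t=45: [33, 59, 59, 26]
t=46: [84, 108, 108, 73]
t=47: [40, 61, 61, 23]
t=48: [95, 112, 112, 70]
t=49: [58, 69, 69, 21]
t=50: [126, 128, 128, 71]
t=51: [113, 101, 101, 30]
t=52: [80, 65, 65, 64]
t=53: [48, 120, 120, 133]
t=54: [100, 103, 103, 119]
t=55: [61, 69, 69, 90]
t=56: [131, 128, 128, 65]
t=57: [120, 119, 119, 130]
t=58: [99, 101, 101, 114]
t=59: [59, 64, 64, 81]
t=60: [125, 117, 117, 49]
t=61: [106, 97, 97, 100]
t=62: [67, 57, 57, 58]
t=63: [134, 121, 121, 120]
t=64: [121, 105, 105, 100]
t=65: [94, 72, 72, 62]
t=66: [37, 25, 25, 97]
t=67: [73, 57, 57, 54]
t=68: [34, 104, 104, 114]
t=69: [71, 71, 71, 83]
t=70: [2, 5, 5, 20]
t=71: [10, 18, 18, 37]
t=72: [29, 43, 43, 69]
t=73: [70, 94, 94, 130]
t=74: [12, 51, 51, 102]
t=75: [48, 91, 91, 74]
t=76: [86, 45, 45, 16]
t=77: [47, 79, 79, 51]
t=78: [78, 39, 39, 84]
t=79: [32, 67, 67, 41]
t=80: [86, 123, 123, 100]
t=81: [50, 91, 91, 71]
t=82: [89, 44, 44, 12]
t=83: [51, 78, 78, 45]
t=84: [84, 37, 37, 75]
t=85: [40, 64, 64, 27]
t=86: [97, 117, 117, 77]
t=87: [64, 79, 79, 34]
t=88: [104, 39, 39, 59]
t=89: [71, 86, 86, 113]
t=90: [9, 35, 35, 72]
t=91: [36, 59, 59, 21]
t=92: [88, 107, 107, 66]
t=93: [45, 77, 77, 121]
t=94: [74, 35, 35, 80]
t=95: [24, 59, 59, 33]
t=96: [70, 107, 107, 84]
t=97: [18, 59, 59, 39]
t=98: [61, 107, 107, 93]
t=99: [113, 77, 77, 53]
t=100: [68, 35, 35, 86]
t=101: [124, 77, 77, 42]
t=102: [84, 35, 35, 70]
t=103: [39, 59, 59, 18]
t=104: [93, 107, 107, 61]
t=105: [53, 77, 77, 113]
t=106: [86, 35, 35, 68]
t=107: [42, 77, 77, 124]
t=108: [70, 35, 35, 84]
t=109: [18, 59, 59, 39]

Answer: 12
Key observation: The state at step 97, [18, 59, 59, 39], reappears at step 109 — and no state repeats earlier — so the cycle the system enters has period 12.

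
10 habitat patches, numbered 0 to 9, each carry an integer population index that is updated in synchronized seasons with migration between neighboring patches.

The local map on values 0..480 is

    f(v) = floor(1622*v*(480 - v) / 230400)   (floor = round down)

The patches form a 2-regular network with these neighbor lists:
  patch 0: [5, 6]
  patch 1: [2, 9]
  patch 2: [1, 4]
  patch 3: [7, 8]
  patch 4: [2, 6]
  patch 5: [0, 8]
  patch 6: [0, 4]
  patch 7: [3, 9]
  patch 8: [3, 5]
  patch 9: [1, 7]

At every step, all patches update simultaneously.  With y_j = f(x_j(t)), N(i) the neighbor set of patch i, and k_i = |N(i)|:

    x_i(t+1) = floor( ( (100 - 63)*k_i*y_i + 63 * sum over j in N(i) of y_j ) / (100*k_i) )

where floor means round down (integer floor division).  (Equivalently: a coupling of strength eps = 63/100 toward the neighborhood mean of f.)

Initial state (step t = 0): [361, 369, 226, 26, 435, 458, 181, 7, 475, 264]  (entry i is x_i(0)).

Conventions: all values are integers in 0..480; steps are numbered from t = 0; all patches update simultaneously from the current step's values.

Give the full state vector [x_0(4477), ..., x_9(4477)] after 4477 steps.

Simulating step by step:
t=0: [361, 369, 226, 26, 435, 458, 181, 7, 475, 264]
t=1: [253, 360, 283, 42, 297, 126, 278, 160, 54, 246]
t=2: [372, 363, 361, 211, 389, 294, 393, 301, 199, 359]
t=3: [300, 301, 284, 390, 262, 354, 256, 361, 392, 326]
t=4: [366, 374, 390, 262, 398, 312, 395, 300, 266, 345]
t=5: [298, 284, 251, 394, 236, 354, 251, 370, 390, 328]
t=6: [367, 382, 400, 255, 404, 314, 397, 291, 265, 342]
t=7: [295, 272, 234, 397, 223, 353, 245, 374, 390, 327]
t=8: [368, 385, 402, 251, 404, 315, 397, 286, 263, 343]
t=9: [295, 268, 230, 398, 221, 352, 244, 375, 390, 325]
t=10: [369, 386, 401, 249, 403, 316, 397, 286, 263, 343]
t=11: [293, 268, 231, 398, 223, 351, 244, 375, 390, 325]
t=12: [370, 386, 402, 249, 403, 316, 398, 286, 263, 343]
t=13: [292, 267, 230, 398, 222, 351, 243, 375, 390, 325]
t=14: [370, 386, 402, 249, 403, 317, 398, 286, 263, 344]
t=15: [292, 267, 230, 398, 222, 350, 243, 375, 389, 324]
t=16: [371, 387, 402, 250, 403, 318, 398, 286, 265, 344]
t=17: [291, 266, 229, 398, 222, 349, 242, 375, 389, 324]
t=18: [371, 387, 402, 250, 403, 319, 398, 286, 265, 344]
t=19: [290, 266, 229, 398, 222, 349, 242, 375, 389, 324]
t=20: [371, 387, 402, 250, 403, 319, 398, 286, 265, 344]

Answer: [290, 266, 229, 398, 222, 349, 242, 375, 389, 324]
Key observation: The state at step 18, [371, 387, 402, 250, 403, 319, 398, 286, 265, 344], reappears at step 20: the system is in a cycle of period 2 from step 18 on.  Therefore the state at step 4477 equals the state at step 18 + ((4477 - 18) mod 2) = 19, which is [290, 266, 229, 398, 222, 349, 242, 375, 389, 324].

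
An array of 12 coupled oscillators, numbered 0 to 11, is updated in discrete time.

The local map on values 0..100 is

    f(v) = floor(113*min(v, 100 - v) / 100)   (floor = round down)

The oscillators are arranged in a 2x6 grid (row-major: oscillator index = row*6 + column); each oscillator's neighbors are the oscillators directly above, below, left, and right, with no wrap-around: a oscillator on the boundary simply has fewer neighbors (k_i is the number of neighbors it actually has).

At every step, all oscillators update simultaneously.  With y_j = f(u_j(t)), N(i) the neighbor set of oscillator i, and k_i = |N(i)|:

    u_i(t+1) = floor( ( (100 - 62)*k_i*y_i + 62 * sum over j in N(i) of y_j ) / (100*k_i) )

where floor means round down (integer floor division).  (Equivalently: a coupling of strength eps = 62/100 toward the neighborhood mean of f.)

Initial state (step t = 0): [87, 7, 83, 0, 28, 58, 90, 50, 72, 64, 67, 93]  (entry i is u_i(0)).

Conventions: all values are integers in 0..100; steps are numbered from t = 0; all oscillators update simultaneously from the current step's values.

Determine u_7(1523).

Answer: u_7(1523) = 51
Key observation: The state at step 12, [55, 54, 53, 51, 53, 54, 55, 54, 53, 51, 53, 54], reappears at step 14: the system is in a cycle of period 2 from step 12 on.  Therefore the state at step 1523 equals the state at step 12 + ((1523 - 12) mod 2) = 13, which is [50, 51, 53, 54, 53, 51, 50, 51, 53, 54, 53, 51].

Derivation:
t=0: [87, 7, 83, 0, 28, 58, 90, 50, 72, 64, 67, 93]
t=1: [10, 21, 15, 18, 29, 29, 25, 31, 35, 29, 30, 28]
t=2: [19, 21, 23, 24, 29, 31, 24, 31, 31, 31, 32, 31]
t=3: [23, 25, 27, 29, 32, 34, 27, 30, 32, 33, 34, 35]
t=4: [27, 28, 31, 33, 36, 37, 29, 31, 34, 35, 37, 38]
t=5: [30, 32, 35, 37, 39, 41, 32, 34, 36, 38, 40, 41]
t=6: [34, 36, 39, 41, 44, 45, 35, 37, 39, 42, 44, 45]
t=7: [38, 40, 43, 46, 48, 49, 39, 41, 44, 46, 48, 49]
t=8: [43, 45, 48, 51, 53, 54, 44, 46, 48, 51, 53, 54]
t=9: [48, 50, 53, 54, 53, 51, 49, 51, 53, 54, 53, 51]
t=10: [54, 54, 53, 51, 53, 54, 54, 54, 53, 51, 53, 54]
t=11: [51, 51, 53, 54, 53, 51, 51, 51, 53, 54, 53, 51]
t=12: [55, 54, 53, 51, 53, 54, 55, 54, 53, 51, 53, 54]
t=13: [50, 51, 53, 54, 53, 51, 50, 51, 53, 54, 53, 51]
t=14: [55, 54, 53, 51, 53, 54, 55, 54, 53, 51, 53, 54]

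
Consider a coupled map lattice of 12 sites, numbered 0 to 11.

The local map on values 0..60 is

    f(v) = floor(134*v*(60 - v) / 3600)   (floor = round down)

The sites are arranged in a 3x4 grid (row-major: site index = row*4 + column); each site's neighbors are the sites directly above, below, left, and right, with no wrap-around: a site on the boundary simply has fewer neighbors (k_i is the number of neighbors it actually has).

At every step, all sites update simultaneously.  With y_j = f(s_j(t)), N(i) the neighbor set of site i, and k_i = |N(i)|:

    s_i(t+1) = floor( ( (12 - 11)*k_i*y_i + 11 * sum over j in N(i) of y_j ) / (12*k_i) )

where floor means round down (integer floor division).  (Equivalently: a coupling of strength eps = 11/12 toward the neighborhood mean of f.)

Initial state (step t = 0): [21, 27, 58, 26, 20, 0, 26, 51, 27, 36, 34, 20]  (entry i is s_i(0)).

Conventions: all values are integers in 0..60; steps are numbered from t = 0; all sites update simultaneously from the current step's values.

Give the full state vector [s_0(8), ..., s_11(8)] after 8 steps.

Simulating step by step:
t=0: [21, 27, 58, 26, 20, 0, 26, 51, 27, 36, 34, 20]
t=1: [30, 13, 29, 12, 21, 28, 14, 29, 30, 22, 31, 24]
t=2: [26, 32, 22, 32, 32, 27, 32, 25, 30, 32, 29, 32]
t=3: [32, 32, 32, 31, 32, 33, 32, 32, 33, 33, 33, 32]
t=4: [33, 33, 33, 33, 33, 33, 33, 33, 33, 33, 33, 33]
t=5: [33, 33, 33, 33, 33, 33, 33, 33, 33, 33, 33, 33]
t=6: [33, 33, 33, 33, 33, 33, 33, 33, 33, 33, 33, 33]
t=7: [33, 33, 33, 33, 33, 33, 33, 33, 33, 33, 33, 33]
t=8: [33, 33, 33, 33, 33, 33, 33, 33, 33, 33, 33, 33]

Answer: [33, 33, 33, 33, 33, 33, 33, 33, 33, 33, 33, 33]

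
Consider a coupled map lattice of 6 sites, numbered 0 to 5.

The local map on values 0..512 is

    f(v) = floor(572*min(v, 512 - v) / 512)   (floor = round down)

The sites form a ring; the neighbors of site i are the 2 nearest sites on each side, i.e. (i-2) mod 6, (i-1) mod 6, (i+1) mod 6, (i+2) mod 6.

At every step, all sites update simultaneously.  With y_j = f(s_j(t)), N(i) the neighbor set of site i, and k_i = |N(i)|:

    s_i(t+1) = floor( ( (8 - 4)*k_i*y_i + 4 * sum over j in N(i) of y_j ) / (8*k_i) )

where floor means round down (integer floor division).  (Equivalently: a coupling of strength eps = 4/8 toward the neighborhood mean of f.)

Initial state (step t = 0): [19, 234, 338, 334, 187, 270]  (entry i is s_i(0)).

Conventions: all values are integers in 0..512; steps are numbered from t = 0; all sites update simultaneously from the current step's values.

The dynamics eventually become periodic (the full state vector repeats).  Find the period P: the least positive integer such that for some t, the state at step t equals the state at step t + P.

Answer: 4
Key observation: The state at step 17, [283, 283, 283, 283, 283, 283], reappears at step 21 — and no state repeats earlier — so the cycle the system enters has period 4.

Derivation:
t=0: [19, 234, 338, 334, 187, 270]
t=1: [127, 215, 183, 215, 189, 221]
t=2: [183, 223, 206, 232, 209, 227]
t=3: [222, 242, 233, 250, 234, 244]
t=4: [256, 267, 262, 272, 262, 268]
t=5: [280, 274, 277, 271, 277, 274]
t=6: [261, 264, 262, 266, 262, 264]
t=7: [279, 277, 278, 276, 278, 277]
t=8: [260, 261, 261, 262, 261, 261]
t=9: [280, 280, 280, 279, 280, 280]
t=10: [259, 259, 259, 259, 259, 259]
t=11: [282, 282, 282, 282, 282, 282]
t=12: [256, 256, 256, 256, 256, 256]
t=13: [286, 286, 286, 286, 286, 286]
t=14: [252, 252, 252, 252, 252, 252]
t=15: [281, 281, 281, 281, 281, 281]
t=16: [258, 258, 258, 258, 258, 258]
t=17: [283, 283, 283, 283, 283, 283]
t=18: [255, 255, 255, 255, 255, 255]
t=19: [284, 284, 284, 284, 284, 284]
t=20: [254, 254, 254, 254, 254, 254]
t=21: [283, 283, 283, 283, 283, 283]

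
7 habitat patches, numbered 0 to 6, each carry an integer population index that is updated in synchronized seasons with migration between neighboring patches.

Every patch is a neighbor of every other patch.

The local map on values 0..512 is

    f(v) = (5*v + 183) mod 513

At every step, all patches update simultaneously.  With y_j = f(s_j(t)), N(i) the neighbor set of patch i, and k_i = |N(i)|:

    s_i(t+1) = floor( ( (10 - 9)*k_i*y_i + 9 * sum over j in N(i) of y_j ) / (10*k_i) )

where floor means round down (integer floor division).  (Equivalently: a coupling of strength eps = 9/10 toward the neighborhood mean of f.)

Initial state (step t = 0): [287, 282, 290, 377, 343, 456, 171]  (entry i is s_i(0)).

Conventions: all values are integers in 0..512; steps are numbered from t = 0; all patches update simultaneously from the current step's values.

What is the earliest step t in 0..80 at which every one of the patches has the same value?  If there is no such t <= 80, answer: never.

Answer: 4
Key observation: Synchronization is absorbing here: once all patches are equal they stay equal, and step 4 is the first all-equal step.

Derivation:
t=0: [287, 282, 290, 377, 343, 456, 171]  (not all equal)
t=1: [149, 151, 149, 152, 135, 133, 153]  (not all equal)
t=2: [399, 398, 399, 398, 402, 403, 398]  (not all equal)
t=3: [129, 129, 129, 129, 128, 128, 129]  (not all equal)
t=4: [313, 313, 313, 313, 313, 313, 313]  (all equal)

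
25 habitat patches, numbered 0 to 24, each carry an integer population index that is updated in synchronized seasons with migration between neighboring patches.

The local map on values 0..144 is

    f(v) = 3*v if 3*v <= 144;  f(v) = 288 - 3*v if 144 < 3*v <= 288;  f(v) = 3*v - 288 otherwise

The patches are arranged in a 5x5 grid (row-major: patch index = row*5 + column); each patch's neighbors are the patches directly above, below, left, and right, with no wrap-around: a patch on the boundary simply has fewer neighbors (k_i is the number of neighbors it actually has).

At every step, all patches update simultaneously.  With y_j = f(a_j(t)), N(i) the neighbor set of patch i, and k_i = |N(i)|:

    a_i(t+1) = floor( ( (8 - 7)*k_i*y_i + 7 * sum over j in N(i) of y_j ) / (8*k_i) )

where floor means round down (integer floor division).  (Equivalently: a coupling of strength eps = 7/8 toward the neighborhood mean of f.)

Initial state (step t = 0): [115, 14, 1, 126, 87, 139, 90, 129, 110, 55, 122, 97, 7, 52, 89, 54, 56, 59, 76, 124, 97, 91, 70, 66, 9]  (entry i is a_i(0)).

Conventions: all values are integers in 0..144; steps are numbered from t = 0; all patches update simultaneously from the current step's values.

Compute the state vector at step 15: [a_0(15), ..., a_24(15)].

Answer: [88, 80, 61, 88, 88, 101, 66, 53, 75, 92, 107, 62, 52, 55, 89, 84, 87, 24, 72, 51, 116, 53, 64, 21, 85]

Derivation:
t=0: [115, 14, 1, 126, 87, 139, 90, 129, 110, 55, 122, 97, 7, 52, 89, 54, 56, 59, 76, 124, 97, 91, 70, 66, 9]
t=1: [81, 28, 67, 32, 96, 60, 61, 30, 102, 41, 85, 52, 78, 48, 101, 74, 70, 74, 98, 42, 62, 60, 72, 59, 79]
t=2: [89, 79, 89, 42, 95, 66, 103, 69, 101, 25, 93, 75, 101, 38, 116, 70, 91, 54, 98, 36, 88, 87, 92, 51, 110]
t=3: [64, 24, 77, 27, 88, 26, 64, 25, 88, 32, 68, 21, 85, 35, 94, 23, 66, 26, 106, 45, 48, 18, 85, 34, 111]
t=4: [77, 81, 73, 40, 80, 90, 75, 55, 81, 27, 71, 74, 74, 33, 98, 101, 69, 50, 95, 40, 71, 84, 72, 44, 109]
t=5: [34, 60, 92, 62, 93, 59, 63, 68, 98, 39, 38, 70, 101, 38, 88, 69, 65, 65, 107, 29, 31, 71, 98, 49, 115]
t=6: [108, 75, 87, 20, 96, 105, 95, 39, 91, 26, 93, 79, 82, 31, 95, 97, 83, 43, 99, 44, 79, 65, 90, 45, 106]
t=7: [43, 27, 73, 19, 60, 17, 56, 33, 78, 15, 24, 26, 90, 26, 88, 29, 65, 39, 108, 28, 48, 43, 106, 33, 120]
t=8: [73, 102, 77, 74, 58, 100, 82, 69, 67, 59, 72, 76, 83, 38, 63, 101, 101, 53, 87, 49, 112, 94, 104, 52, 89]
t=9: [21, 51, 55, 83, 91, 54, 42, 59, 92, 101, 34, 44, 88, 69, 119, 41, 47, 39, 116, 60, 15, 26, 80, 37, 122]
t=10: [122, 107, 98, 48, 25, 100, 126, 76, 55, 29, 123, 102, 99, 46, 68, 99, 116, 74, 98, 73, 93, 78, 95, 68, 105]
t=11: [29, 54, 69, 77, 110, 74, 38, 57, 109, 93, 21, 54, 62, 65, 96, 44, 39, 25, 78, 42, 28, 27, 59, 21, 70]
t=12: [94, 98, 97, 54, 34, 85, 109, 88, 65, 24, 102, 102, 102, 54, 66, 93, 105, 93, 84, 54, 103, 101, 77, 78, 92]
t=13: [17, 14, 45, 73, 99, 22, 22, 36, 87, 92, 19, 24, 40, 67, 105, 20, 14, 31, 73, 56, 13, 32, 29, 37, 80]
t=14: [53, 78, 80, 58, 36, 59, 71, 89, 63, 19, 64, 71, 93, 64, 67, 47, 75, 81, 98, 57, 73, 61, 98, 73, 107]
t=15: [88, 80, 61, 88, 88, 101, 66, 53, 75, 92, 107, 62, 52, 55, 89, 84, 87, 24, 72, 51, 116, 53, 64, 21, 85]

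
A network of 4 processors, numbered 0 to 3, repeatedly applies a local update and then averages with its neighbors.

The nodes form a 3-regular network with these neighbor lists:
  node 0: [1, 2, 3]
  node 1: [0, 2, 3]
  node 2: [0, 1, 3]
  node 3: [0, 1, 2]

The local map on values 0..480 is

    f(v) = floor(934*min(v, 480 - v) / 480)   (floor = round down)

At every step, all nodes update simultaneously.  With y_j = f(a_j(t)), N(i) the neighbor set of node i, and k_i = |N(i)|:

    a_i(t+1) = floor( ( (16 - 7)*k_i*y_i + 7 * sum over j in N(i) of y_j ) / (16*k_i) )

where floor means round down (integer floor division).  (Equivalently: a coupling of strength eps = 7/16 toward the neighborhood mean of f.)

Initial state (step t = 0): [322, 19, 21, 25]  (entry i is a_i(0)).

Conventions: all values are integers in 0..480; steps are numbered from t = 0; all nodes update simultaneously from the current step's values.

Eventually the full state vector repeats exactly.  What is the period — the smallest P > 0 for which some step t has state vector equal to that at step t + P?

Simulating step by step:
t=0: [322, 19, 21, 25]
t=1: [190, 77, 79, 82]
t=2: [274, 183, 184, 187]
t=3: [382, 363, 364, 366]
t=4: [205, 220, 219, 217]
t=5: [409, 422, 421, 419]
t=6: [127, 116, 117, 119]
t=7: [238, 229, 230, 231]
t=8: [456, 448, 449, 450]
t=9: [52, 58, 57, 57]
t=10: [105, 109, 108, 108]
t=11: [206, 210, 209, 209]
t=12: [402, 406, 405, 405]
t=13: [148, 144, 145, 145]
t=14: [284, 281, 282, 282]
t=15: [383, 385, 384, 384]
t=16: [186, 185, 186, 186]
t=17: [360, 359, 360, 360]
t=18: [233, 234, 233, 233]
t=19: [453, 454, 453, 453]
t=20: [51, 50, 51, 51]
t=21: [98, 97, 98, 98]
t=22: [189, 188, 189, 189]
t=23: [366, 365, 366, 366]
t=24: [221, 222, 221, 221]
t=25: [430, 430, 430, 430]
t=26: [97, 97, 97, 97]
t=27: [188, 188, 188, 188]
t=28: [365, 365, 365, 365]
t=29: [223, 223, 223, 223]
t=30: [433, 433, 433, 433]
t=31: [91, 91, 91, 91]
t=32: [177, 177, 177, 177]
t=33: [344, 344, 344, 344]
t=34: [264, 264, 264, 264]
t=35: [420, 420, 420, 420]
t=36: [116, 116, 116, 116]
t=37: [225, 225, 225, 225]
t=38: [437, 437, 437, 437]
t=39: [83, 83, 83, 83]
t=40: [161, 161, 161, 161]
t=41: [313, 313, 313, 313]
t=42: [324, 324, 324, 324]
t=43: [303, 303, 303, 303]
t=44: [344, 344, 344, 344]

Answer: 11
Key observation: The state at step 33, [344, 344, 344, 344], reappears at step 44 — and no state repeats earlier — so the cycle the system enters has period 11.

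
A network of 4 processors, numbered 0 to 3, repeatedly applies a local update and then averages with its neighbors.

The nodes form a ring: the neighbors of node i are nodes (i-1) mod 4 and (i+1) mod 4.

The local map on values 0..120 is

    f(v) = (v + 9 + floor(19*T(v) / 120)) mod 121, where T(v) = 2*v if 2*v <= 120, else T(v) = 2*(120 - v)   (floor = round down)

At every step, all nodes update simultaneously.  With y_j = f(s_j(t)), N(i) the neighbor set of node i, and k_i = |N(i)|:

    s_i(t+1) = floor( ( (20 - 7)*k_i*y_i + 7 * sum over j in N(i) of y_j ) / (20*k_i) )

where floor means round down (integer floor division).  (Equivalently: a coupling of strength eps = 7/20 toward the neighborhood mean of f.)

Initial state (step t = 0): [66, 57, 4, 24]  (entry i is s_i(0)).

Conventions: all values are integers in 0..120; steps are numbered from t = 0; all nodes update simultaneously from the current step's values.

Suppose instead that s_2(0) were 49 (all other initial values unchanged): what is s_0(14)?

Answer: s_0(14) = 43
Key observation: This trace re-runs the system from the modified initial state.

Derivation:
t=0: [66, 57, 49, 24]
t=1: [81, 83, 69, 54]
t=2: [98, 101, 93, 86]
t=3: [112, 114, 110, 107]
t=4: [22, 2, 22, 78]
t=5: [43, 20, 43, 77]
t=6: [65, 45, 65, 87]
t=7: [89, 76, 89, 100]
t=8: [106, 101, 106, 112]
t=9: [98, 117, 98, 42]
t=10: [85, 42, 85, 81]
t=11: [97, 78, 97, 103]
t=12: [111, 104, 111, 115]
t=13: [22, 77, 22, 2]
t=14: [43, 77, 43, 20]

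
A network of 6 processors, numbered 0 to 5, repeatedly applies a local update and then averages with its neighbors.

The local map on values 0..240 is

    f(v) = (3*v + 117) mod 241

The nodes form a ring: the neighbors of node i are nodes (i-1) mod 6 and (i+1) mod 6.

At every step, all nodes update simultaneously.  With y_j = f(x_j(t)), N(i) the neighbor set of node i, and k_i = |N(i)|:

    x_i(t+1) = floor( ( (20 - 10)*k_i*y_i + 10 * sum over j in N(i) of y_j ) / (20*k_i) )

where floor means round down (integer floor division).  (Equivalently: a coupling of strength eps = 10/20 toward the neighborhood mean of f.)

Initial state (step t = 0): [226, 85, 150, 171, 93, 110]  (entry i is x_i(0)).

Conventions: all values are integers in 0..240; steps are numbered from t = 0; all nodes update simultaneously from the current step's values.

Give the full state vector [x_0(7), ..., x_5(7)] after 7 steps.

Simulating step by step:
t=0: [226, 85, 150, 171, 93, 110]
t=1: [120, 104, 112, 134, 166, 159]
t=2: [193, 206, 162, 104, 103, 148]
t=3: [129, 89, 110, 170, 159, 139]
t=4: [59, 128, 175, 152, 105, 59]
t=5: [44, 62, 107, 133, 131, 87]
t=6: [53, 82, 122, 73, 56, 77]
t=7: [74, 70, 54, 58, 72, 73]

Answer: [74, 70, 54, 58, 72, 73]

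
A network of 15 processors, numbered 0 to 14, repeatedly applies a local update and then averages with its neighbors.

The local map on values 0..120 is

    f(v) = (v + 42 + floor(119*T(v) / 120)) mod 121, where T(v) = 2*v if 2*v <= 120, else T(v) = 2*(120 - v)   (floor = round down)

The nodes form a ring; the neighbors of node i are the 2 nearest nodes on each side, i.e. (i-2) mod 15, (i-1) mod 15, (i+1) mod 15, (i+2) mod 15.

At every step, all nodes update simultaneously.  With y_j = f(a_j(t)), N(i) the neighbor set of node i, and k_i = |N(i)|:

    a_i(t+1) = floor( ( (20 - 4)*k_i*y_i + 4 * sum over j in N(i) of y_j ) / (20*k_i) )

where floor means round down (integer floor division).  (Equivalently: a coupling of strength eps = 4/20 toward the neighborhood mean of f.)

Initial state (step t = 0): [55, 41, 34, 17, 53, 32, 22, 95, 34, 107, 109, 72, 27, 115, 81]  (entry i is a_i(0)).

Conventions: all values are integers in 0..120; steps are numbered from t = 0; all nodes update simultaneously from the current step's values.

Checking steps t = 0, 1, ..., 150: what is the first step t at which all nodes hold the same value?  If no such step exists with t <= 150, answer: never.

Simulating step by step:
t=0: [55, 41, 34, 17, 53, 32, 22, 95, 34, 107, 109, 72, 27, 115, 81]  (not all equal)
t=1: [77, 48, 32, 81, 75, 29, 94, 61, 31, 53, 49, 77, 13, 48, 71]  (not all equal)
t=2: [78, 64, 28, 71, 76, 22, 63, 87, 25, 76, 66, 80, 79, 67, 85]  (not all equal)
t=3: [79, 89, 20, 85, 82, 102, 96, 78, 110, 85, 93, 81, 81, 90, 77]  (not all equal)
t=4: [81, 73, 96, 75, 77, 61, 64, 77, 54, 73, 67, 77, 78, 72, 81]  (not all equal)
t=5: [79, 84, 67, 84, 83, 96, 94, 84, 83, 86, 91, 83, 82, 86, 80]  (not all equal)
t=6: [80, 77, 89, 76, 76, 65, 67, 74, 75, 74, 70, 76, 77, 75, 79]  (not all equal)
t=7: [80, 82, 73, 83, 84, 93, 91, 86, 85, 86, 88, 84, 83, 84, 81]  (not all equal)
t=8: [80, 78, 85, 77, 75, 68, 69, 73, 74, 74, 72, 75, 76, 76, 78]  (not all equal)
t=9: [80, 81, 76, 83, 85, 90, 90, 87, 86, 86, 87, 85, 84, 83, 82]  (not all equal)
t=10: [79, 79, 82, 77, 75, 70, 70, 72, 73, 73, 73, 75, 75, 77, 78]  (not all equal)
t=11: [81, 81, 78, 83, 85, 89, 89, 88, 87, 86, 86, 85, 84, 83, 82]  (not all equal)
t=12: [79, 79, 81, 76, 75, 71, 71, 72, 72, 73, 74, 75, 76, 77, 77]  (not all equal)
t=13: [81, 81, 79, 83, 85, 88, 88, 88, 87, 86, 86, 85, 84, 83, 82]  (not all equal)
t=14: [78, 78, 80, 76, 75, 72, 72, 72, 73, 73, 74, 75, 76, 77, 77]  (not all equal)
t=15: [82, 82, 80, 83, 85, 87, 87, 87, 87, 86, 85, 85, 84, 83, 82]  (not all equal)
t=16: [78, 78, 79, 76, 75, 73, 73, 73, 73, 74, 74, 75, 76, 76, 77]  (not all equal)
t=17: [82, 82, 81, 83, 84, 86, 86, 86, 86, 86, 85, 85, 84, 83, 83]  (not all equal)
t=18: [77, 77, 78, 76, 76, 74, 74, 74, 74, 74, 74, 75, 76, 76, 77]  (not all equal)
t=19: [83, 83, 82, 83, 84, 85, 85, 86, 86, 85, 85, 85, 84, 83, 83]  (not all equal)
t=20: [77, 77, 77, 76, 76, 75, 74, 74, 74, 74, 75, 75, 76, 76, 76]  (not all equal)
t=21: [83, 83, 83, 83, 84, 85, 85, 85, 85, 85, 85, 84, 84, 84, 83]  (not all equal)
t=22: [76, 77, 76, 76, 76, 75, 75, 75, 75, 75, 75, 75, 76, 76, 76]  (not all equal)
t=23: [83, 83, 83, 84, 84, 84, 84, 85, 85, 85, 84, 84, 84, 84, 83]  (not all equal)
t=24: [76, 76, 76, 76, 76, 75, 75, 75, 75, 75, 75, 75, 76, 76, 76]  (not all equal)
t=25: [84, 84, 84, 84, 84, 84, 84, 85, 85, 85, 84, 84, 84, 84, 84]  (not all equal)
t=26: [76, 76, 76, 76, 76, 75, 75, 75, 75, 75, 75, 75, 76, 76, 76]  (not all equal)

Answer: never
Key observation: The state at step 24 reappears at step 26 — the system is in a cycle of period 2 from step 24 on.  No step 0..26 is synchronized, and the cycle repeats forever, so no step up to 150 (or ever) has all nodes equal.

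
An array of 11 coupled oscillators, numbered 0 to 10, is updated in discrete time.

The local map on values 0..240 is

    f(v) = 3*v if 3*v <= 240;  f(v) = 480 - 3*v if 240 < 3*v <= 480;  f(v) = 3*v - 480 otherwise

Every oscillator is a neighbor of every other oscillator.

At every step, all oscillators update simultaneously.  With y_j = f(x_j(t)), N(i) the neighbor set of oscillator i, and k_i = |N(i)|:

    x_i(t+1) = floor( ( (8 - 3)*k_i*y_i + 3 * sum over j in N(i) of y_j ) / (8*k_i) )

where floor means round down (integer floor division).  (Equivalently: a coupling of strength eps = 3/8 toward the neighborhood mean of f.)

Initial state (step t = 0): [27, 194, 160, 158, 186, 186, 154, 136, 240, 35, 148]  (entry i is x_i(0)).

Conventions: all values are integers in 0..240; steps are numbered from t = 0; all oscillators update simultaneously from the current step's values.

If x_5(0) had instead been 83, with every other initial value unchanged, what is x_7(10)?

Simulating step by step:
t=0: [27, 194, 160, 158, 186, 83, 154, 136, 240, 35, 148]
t=1: [83, 96, 36, 39, 82, 172, 46, 78, 177, 98, 57]
t=2: [199, 176, 127, 132, 201, 84, 144, 201, 93, 172, 164]
t=3: [110, 70, 100, 91, 114, 175, 70, 114, 160, 63, 49]
t=4: [148, 183, 166, 182, 141, 86, 183, 141, 60, 171, 146]
t=5: [52, 72, 42, 70, 65, 162, 72, 65, 137, 51, 56]
t=6: [155, 191, 138, 187, 178, 67, 191, 178, 104, 154, 162]
t=7: [40, 86, 70, 79, 63, 149, 86, 63, 130, 42, 35]
t=8: [135, 195, 188, 204, 176, 84, 195, 176, 118, 139, 127]
t=9: [85, 103, 91, 119, 69, 175, 103, 69, 115, 78, 99]
t=10: [203, 172, 193, 143, 193, 97, 172, 193, 150, 209, 179]

Answer: x_7(10) = 193
Key observation: This trace re-runs the system from the modified initial state.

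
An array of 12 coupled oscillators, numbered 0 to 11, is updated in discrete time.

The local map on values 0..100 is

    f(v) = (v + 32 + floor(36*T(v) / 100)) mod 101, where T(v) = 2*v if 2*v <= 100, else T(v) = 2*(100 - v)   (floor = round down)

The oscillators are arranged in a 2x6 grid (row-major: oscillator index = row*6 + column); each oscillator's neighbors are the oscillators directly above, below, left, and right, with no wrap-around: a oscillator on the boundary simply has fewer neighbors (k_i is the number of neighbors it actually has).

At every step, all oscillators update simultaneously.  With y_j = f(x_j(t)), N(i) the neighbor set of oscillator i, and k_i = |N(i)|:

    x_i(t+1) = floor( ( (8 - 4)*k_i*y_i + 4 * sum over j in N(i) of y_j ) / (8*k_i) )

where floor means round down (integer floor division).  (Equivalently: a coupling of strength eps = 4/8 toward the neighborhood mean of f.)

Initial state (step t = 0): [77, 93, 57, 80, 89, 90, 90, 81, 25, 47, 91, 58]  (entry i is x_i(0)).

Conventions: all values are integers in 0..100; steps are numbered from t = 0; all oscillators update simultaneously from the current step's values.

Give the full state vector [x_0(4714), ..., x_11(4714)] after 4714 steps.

Simulating step by step:
t=0: [77, 93, 57, 80, 89, 90, 90, 81, 25, 47, 91, 58]
t=1: [26, 25, 30, 21, 27, 25, 26, 34, 46, 26, 23, 23]
t=2: [75, 79, 67, 73, 74, 74, 79, 71, 46, 62, 73, 72]
t=3: [24, 23, 20, 22, 23, 23, 24, 21, 15, 19, 22, 23]
t=4: [72, 70, 65, 68, 70, 71, 71, 67, 61, 64, 68, 70]
t=5: [22, 21, 21, 21, 22, 22, 22, 21, 20, 20, 21, 22]
t=6: [68, 68, 67, 67, 68, 69, 68, 67, 66, 66, 68, 68]
t=7: [22, 21, 21, 21, 21, 22, 21, 21, 21, 21, 21, 22]
t=8: [68, 68, 68, 68, 68, 68, 68, 68, 68, 68, 68, 68]
t=9: [22, 22, 22, 22, 22, 22, 22, 22, 22, 22, 22, 22]
t=10: [69, 69, 69, 69, 69, 69, 69, 69, 69, 69, 69, 69]
t=11: [22, 22, 22, 22, 22, 22, 22, 22, 22, 22, 22, 22]

Answer: [69, 69, 69, 69, 69, 69, 69, 69, 69, 69, 69, 69]
Key observation: The state at step 9, [22, 22, 22, 22, 22, 22, 22, 22, 22, 22, 22, 22], reappears at step 11: the system is in a cycle of period 2 from step 9 on.  Therefore the state at step 4714 equals the state at step 9 + ((4714 - 9) mod 2) = 10, which is [69, 69, 69, 69, 69, 69, 69, 69, 69, 69, 69, 69].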